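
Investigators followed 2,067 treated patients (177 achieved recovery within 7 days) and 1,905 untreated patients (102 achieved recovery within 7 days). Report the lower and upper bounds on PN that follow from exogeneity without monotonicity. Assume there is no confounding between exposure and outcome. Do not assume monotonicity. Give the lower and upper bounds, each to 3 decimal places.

p₁ = P(outcome | exposed) = 177/2067 = 0.085631
p₀ = P(outcome | unexposed) = 102/1905 = 0.053543
Under exogeneity alone the bounds on PN are max{0,(p₁−p₀)/p₁} ≤ PN ≤ min{1,(1−p₀)/p₁}.
  lower = (p₁ − p₀)/p₁ = 0.032088 / 0.085631 ≈ 0.3747
  upper = min{1, (1 − p₀)/p₁} = 0.94646 / 0.085631 ≈ 11.0527 → capped at 1

0.375 ≤ PN ≤ 1.000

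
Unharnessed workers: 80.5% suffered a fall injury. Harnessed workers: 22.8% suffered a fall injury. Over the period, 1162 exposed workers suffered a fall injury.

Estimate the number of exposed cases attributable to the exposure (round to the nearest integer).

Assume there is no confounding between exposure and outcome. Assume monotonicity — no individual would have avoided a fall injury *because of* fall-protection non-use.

p₁ = 0.805, p₀ = 0.228.
PN = (p₁ − p₀)/p₁ = (0.805 − 0.228) / 0.805 ≈ 0.71677.
Attributable cases ≈ PN × (exposed cases) = 0.71677 × 1162 ≈ 832.89.

about 833 cases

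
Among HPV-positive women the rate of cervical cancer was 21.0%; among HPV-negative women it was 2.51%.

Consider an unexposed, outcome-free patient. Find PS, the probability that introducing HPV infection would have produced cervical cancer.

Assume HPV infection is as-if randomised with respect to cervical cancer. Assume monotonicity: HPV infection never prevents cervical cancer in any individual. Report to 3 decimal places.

PS ≈ 0.190

p₁ = 0.21, p₀ = 0.0251.
Under exogeneity and monotonicity, PS = (p₁ − p₀) / (1 − p₀).
PS = (0.21 − 0.0251) / (1 − 0.0251) = 0.1849 / 0.9749 ≈ 0.1897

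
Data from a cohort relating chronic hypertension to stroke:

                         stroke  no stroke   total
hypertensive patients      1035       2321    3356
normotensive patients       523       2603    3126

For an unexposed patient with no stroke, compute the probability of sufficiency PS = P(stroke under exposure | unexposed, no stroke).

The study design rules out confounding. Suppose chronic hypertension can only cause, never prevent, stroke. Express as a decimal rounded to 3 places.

p₁ = P(outcome | exposed) = 1035/3356 = 0.3084
p₀ = P(outcome | unexposed) = 523/3126 = 0.16731
Under exogeneity and monotonicity, PS = (p₁ − p₀)/(1 − p₀).
PS = (0.3084 − 0.16731) / 0.83269 ≈ 0.1694

PS ≈ 0.169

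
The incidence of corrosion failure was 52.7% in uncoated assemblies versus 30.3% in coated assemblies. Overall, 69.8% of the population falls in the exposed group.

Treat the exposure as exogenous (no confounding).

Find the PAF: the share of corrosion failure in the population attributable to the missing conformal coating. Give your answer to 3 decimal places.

p₁ = 0.527, p₀ = 0.303.
Overall risk P(Y=1) = π·p₁ + (1−π)·p₀ = 0.698×0.527 + 0.302×0.303 = 0.45935.
Under exogeneity, PAF = [P(Y=1) − p₀] / P(Y=1).
PAF = (0.45935 − 0.303) / 0.45935 ≈ 0.3404

PAF ≈ 0.340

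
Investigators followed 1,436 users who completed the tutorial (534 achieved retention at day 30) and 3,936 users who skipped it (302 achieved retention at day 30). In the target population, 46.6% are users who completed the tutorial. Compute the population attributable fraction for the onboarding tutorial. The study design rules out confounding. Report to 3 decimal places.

PAF ≈ 0.642

p₁ = P(outcome | exposed) = 534/1436 = 0.37187
p₀ = P(outcome | unexposed) = 302/3936 = 0.076728
Overall risk P(Y=1) = π·p₁ + (1−π)·p₀ = 0.466×0.37187 + 0.534×0.076728 = 0.21426.
Under exogeneity, PAF = [P(Y=1) − p₀] / P(Y=1).
PAF = (0.21426 − 0.076728) / 0.21426 ≈ 0.6419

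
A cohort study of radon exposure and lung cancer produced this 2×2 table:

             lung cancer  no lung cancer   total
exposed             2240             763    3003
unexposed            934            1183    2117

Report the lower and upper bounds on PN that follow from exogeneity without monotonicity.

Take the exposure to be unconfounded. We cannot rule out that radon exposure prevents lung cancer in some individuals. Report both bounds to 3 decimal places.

0.409 ≤ PN ≤ 0.749

p₁ = P(outcome | exposed) = 2240/3003 = 0.74592
p₀ = P(outcome | unexposed) = 934/2117 = 0.44119
Under exogeneity alone the bounds on PN are max{0,(p₁−p₀)/p₁} ≤ PN ≤ min{1,(1−p₀)/p₁}.
  lower = (p₁ − p₀)/p₁ = 0.30473 / 0.74592 ≈ 0.4085
  upper = min{1, (1 − p₀)/p₁} = 0.55881 / 0.74592 ≈ 0.7492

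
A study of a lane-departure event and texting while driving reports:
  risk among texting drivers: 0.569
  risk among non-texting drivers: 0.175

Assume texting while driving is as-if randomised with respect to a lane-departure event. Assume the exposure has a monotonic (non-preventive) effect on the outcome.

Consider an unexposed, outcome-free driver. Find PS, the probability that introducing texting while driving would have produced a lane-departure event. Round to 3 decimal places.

Let p₁ = 0.569, p₀ = 0.175.
Under exogeneity and monotonicity, PS = (p₁ − p₀) / (1 − p₀).
PS = (0.569 − 0.175) / (1 − 0.175) = 0.394 / 0.825 ≈ 0.4776

PS ≈ 0.478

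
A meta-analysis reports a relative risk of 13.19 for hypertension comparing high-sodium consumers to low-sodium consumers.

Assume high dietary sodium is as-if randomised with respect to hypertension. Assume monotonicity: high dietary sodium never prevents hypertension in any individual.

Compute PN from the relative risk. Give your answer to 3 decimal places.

PN ≈ 0.924

Under exogeneity and monotonicity, PN = (RR − 1) / RR = 1 − 1/RR.
PN = (13.19 − 1) / 13.19 = 12.19 / 13.19 ≈ 0.9242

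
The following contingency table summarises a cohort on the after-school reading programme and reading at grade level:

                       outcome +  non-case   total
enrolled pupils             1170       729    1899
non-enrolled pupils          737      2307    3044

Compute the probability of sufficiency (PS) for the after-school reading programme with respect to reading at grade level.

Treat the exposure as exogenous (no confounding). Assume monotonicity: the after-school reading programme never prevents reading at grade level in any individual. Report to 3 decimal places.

p₁ = P(outcome | exposed) = 1170/1899 = 0.61611
p₀ = P(outcome | unexposed) = 737/3044 = 0.24212
Under exogeneity and monotonicity, PS = (p₁ − p₀) / (1 − p₀).
PS = (0.61611 − 0.24212) / (1 − 0.24212) = 0.374 / 0.75788 ≈ 0.4935

PS ≈ 0.493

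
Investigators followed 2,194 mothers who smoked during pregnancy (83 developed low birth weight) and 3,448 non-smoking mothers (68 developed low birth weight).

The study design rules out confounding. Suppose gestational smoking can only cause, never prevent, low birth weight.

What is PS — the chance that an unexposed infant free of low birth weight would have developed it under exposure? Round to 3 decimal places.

p₁ = P(outcome | exposed) = 83/2194 = 0.03783
p₀ = P(outcome | unexposed) = 68/3448 = 0.019722
Under exogeneity and monotonicity, PS = (p₁ − p₀) / (1 − p₀).
PS = (0.03783 − 0.019722) / (1 − 0.019722) = 0.018109 / 0.98028 ≈ 0.0185

PS ≈ 0.018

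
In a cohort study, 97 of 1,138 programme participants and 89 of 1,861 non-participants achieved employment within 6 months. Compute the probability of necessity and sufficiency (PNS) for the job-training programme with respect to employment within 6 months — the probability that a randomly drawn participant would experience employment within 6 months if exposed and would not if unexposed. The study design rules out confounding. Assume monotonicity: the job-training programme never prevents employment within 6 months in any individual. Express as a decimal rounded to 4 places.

PNS ≈ 0.0374

p₁ = P(outcome | exposed) = 97/1138 = 0.085237
p₀ = P(outcome | unexposed) = 89/1861 = 0.047824
Under exogeneity and monotonicity, PNS = p₁ − p₀.
PNS = 0.085237 − 0.047824 = 0.037414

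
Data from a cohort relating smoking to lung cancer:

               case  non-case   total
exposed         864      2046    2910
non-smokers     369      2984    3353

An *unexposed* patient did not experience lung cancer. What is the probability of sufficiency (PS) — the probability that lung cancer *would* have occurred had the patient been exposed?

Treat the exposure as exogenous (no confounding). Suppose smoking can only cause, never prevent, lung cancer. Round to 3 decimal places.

p₁ = P(outcome | exposed) = 864/2910 = 0.29691
p₀ = P(outcome | unexposed) = 369/3353 = 0.11005
Under exogeneity and monotonicity, PS = (p₁ − p₀) / (1 − p₀).
PS = (0.29691 − 0.11005) / (1 − 0.11005) = 0.18686 / 0.88995 ≈ 0.2100

PS ≈ 0.210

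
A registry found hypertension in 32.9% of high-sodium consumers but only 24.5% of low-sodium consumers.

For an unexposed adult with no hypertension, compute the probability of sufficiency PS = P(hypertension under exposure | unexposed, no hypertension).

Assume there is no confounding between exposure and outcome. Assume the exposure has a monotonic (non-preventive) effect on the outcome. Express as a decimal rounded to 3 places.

PS ≈ 0.111

p₁ = 0.329, p₀ = 0.245.
Under exogeneity and monotonicity, PS = (p₁ − p₀) / (1 − p₀).
PS = (0.329 − 0.245) / (1 − 0.245) = 0.084 / 0.755 ≈ 0.1113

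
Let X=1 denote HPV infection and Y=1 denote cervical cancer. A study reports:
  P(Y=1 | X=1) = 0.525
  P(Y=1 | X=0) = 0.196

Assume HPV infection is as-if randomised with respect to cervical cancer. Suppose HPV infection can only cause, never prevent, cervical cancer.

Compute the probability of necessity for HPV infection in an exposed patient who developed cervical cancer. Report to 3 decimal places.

PN ≈ 0.627

Let p₁ = 0.525, p₀ = 0.196.
Under exogeneity and monotonicity, PN = (p₁ − p₀) / p₁.
PN = (0.525 − 0.196) / 0.525 = 0.329 / 0.525 ≈ 0.6267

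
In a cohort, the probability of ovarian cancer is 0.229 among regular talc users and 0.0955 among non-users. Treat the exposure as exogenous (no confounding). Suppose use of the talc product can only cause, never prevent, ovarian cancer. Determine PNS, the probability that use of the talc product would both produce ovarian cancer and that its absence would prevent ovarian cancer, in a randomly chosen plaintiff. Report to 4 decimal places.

Let p₁ = 0.229, p₀ = 0.0955.
Under exogeneity and monotonicity, PNS = p₁ − p₀.
PNS = 0.229 − 0.0955 = 0.1335

PNS ≈ 0.1335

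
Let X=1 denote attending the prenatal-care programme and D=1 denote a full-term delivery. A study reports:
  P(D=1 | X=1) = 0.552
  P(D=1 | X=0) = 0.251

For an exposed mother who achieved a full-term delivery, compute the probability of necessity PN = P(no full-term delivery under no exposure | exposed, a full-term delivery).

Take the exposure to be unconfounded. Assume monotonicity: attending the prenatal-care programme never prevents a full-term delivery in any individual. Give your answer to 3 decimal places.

PN ≈ 0.545

Let p₁ = 0.552, p₀ = 0.251.
Under exogeneity and monotonicity, PN = (p₁ − p₀) / p₁.
PN = (0.552 − 0.251) / 0.552 = 0.301 / 0.552 ≈ 0.5453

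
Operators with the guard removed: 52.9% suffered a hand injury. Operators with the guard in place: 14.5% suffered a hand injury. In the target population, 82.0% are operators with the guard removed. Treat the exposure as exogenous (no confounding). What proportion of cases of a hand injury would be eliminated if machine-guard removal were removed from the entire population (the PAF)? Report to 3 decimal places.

p₁ = 0.529, p₀ = 0.145.
Overall risk P(Y=1) = π·p₁ + (1−π)·p₀ = 0.82×0.529 + 0.18×0.145 = 0.45988.
Under exogeneity, PAF = [P(Y=1) − p₀] / P(Y=1).
PAF = (0.45988 − 0.145) / 0.45988 ≈ 0.6847

PAF ≈ 0.685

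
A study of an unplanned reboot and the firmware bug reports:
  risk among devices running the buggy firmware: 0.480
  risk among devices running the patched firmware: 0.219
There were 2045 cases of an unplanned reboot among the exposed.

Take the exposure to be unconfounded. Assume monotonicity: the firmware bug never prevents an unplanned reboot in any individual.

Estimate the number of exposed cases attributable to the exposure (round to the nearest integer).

about 1112 cases

Let p₁ = 0.48, p₀ = 0.219.
PN = (p₁ − p₀)/p₁ = (0.48 − 0.219) / 0.48 ≈ 0.54375.
Attributable cases ≈ PN × (exposed cases) = 0.54375 × 2045 ≈ 1111.97.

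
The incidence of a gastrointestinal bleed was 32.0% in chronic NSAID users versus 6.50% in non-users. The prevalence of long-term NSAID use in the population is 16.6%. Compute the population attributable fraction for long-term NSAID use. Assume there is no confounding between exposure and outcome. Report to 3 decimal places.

p₁ = 0.32, p₀ = 0.065.
Overall risk P(Y=1) = π·p₁ + (1−π)·p₀ = 0.166×0.32 + 0.834×0.065 = 0.10733.
Under exogeneity, PAF = [P(Y=1) − p₀] / P(Y=1).
PAF = (0.10733 − 0.065) / 0.10733 ≈ 0.3944

PAF ≈ 0.394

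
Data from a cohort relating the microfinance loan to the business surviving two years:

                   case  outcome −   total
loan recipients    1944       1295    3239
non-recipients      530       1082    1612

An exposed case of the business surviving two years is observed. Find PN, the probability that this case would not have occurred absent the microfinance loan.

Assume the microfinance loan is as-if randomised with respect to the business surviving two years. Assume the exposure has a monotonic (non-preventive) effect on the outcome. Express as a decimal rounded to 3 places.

PN ≈ 0.452

p₁ = P(outcome | exposed) = 1944/3239 = 0.60019
p₀ = P(outcome | unexposed) = 530/1612 = 0.32878
Under exogeneity and monotonicity, PN = (p₁ − p₀)/p₁.
PN = (0.60019 − 0.32878) / 0.60019 ≈ 0.4522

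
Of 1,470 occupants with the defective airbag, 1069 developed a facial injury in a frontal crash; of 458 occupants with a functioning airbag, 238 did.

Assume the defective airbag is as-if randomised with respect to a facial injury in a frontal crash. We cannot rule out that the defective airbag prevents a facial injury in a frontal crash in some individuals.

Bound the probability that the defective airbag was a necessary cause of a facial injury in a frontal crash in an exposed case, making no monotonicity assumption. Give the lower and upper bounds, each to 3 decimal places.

0.285 ≤ PN ≤ 0.661

p₁ = P(outcome | exposed) = 1069/1470 = 0.72721
p₀ = P(outcome | unexposed) = 238/458 = 0.51965
Under exogeneity alone the bounds on PN are max{0,(p₁−p₀)/p₁} ≤ PN ≤ min{1,(1−p₀)/p₁}.
  lower = (p₁ − p₀)/p₁ = 0.20756 / 0.72721 ≈ 0.2854
  upper = min{1, (1 − p₀)/p₁} = 0.48035 / 0.72721 ≈ 0.6605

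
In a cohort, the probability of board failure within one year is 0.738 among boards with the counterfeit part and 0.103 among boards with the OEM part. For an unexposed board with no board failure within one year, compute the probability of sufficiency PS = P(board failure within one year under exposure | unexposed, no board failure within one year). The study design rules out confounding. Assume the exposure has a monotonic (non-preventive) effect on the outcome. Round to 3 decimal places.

Let p₁ = 0.738, p₀ = 0.103.
Under exogeneity and monotonicity, PS = (p₁ − p₀) / (1 − p₀).
PS = (0.738 − 0.103) / (1 − 0.103) = 0.635 / 0.897 ≈ 0.7079

PS ≈ 0.708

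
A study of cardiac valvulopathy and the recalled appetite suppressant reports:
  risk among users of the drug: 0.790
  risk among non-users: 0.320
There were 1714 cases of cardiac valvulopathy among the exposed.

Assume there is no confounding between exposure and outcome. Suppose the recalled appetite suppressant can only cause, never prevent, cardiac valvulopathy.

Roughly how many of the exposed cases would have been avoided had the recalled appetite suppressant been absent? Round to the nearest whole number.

Let p₁ = 0.79, p₀ = 0.32.
PN = (p₁ − p₀)/p₁ = (0.79 − 0.32) / 0.79 ≈ 0.59494.
Attributable cases ≈ PN × (exposed cases) = 0.59494 × 1714 ≈ 1019.72.

about 1020 cases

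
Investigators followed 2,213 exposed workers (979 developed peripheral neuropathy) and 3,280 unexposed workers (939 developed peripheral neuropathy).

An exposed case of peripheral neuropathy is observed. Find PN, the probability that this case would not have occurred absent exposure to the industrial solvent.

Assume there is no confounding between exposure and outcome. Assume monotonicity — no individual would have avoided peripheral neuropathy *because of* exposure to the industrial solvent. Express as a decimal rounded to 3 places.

PN ≈ 0.353

p₁ = P(outcome | exposed) = 979/2213 = 0.44239
p₀ = P(outcome | unexposed) = 939/3280 = 0.28628
Under exogeneity and monotonicity, PN = (p₁ − p₀) / p₁.
PN = (0.44239 − 0.28628) / 0.44239 = 0.15611 / 0.44239 ≈ 0.3529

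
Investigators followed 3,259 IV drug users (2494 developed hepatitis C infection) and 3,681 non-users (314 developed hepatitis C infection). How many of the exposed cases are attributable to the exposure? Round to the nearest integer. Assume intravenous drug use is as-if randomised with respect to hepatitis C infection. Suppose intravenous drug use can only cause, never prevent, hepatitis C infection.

p₁ = P(outcome | exposed) = 2494/3259 = 0.76527
p₀ = P(outcome | unexposed) = 314/3681 = 0.085303
PN = (p₁ − p₀)/p₁ = (0.76527 − 0.085303) / 0.76527 ≈ 0.88853.
Attributable cases ≈ PN × (exposed cases) = 0.88853 × 2494 ≈ 2216.00.

about 2216 cases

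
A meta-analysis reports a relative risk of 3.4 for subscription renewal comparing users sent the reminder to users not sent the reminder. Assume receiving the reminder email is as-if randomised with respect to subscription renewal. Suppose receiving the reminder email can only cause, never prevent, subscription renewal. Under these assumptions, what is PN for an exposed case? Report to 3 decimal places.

PN ≈ 0.706

Under exogeneity and monotonicity, PN = (RR − 1) / RR = 1 − 1/RR.
PN = (3.4 − 1) / 3.4 = 2.4 / 3.4 ≈ 0.7059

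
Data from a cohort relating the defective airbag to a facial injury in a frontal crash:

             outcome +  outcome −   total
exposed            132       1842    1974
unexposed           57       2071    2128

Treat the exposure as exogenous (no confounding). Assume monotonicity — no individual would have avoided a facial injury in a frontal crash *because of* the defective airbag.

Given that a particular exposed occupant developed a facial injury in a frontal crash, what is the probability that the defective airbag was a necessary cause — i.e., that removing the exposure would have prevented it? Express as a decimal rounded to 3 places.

PN ≈ 0.599

p₁ = P(outcome | exposed) = 132/1974 = 0.066869
p₀ = P(outcome | unexposed) = 57/2128 = 0.026786
Under exogeneity and monotonicity, PN = (p₁ − p₀)/p₁.
PN = (0.066869 − 0.026786) / 0.066869 ≈ 0.5994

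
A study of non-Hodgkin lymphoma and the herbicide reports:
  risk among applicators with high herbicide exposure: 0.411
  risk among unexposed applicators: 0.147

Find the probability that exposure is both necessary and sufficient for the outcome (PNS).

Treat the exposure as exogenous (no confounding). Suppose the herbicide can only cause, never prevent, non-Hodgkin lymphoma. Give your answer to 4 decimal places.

Let p₁ = 0.411, p₀ = 0.147.
Under exogeneity and monotonicity, PNS = p₁ − p₀.
PNS = 0.411 − 0.147 = 0.264

PNS ≈ 0.2640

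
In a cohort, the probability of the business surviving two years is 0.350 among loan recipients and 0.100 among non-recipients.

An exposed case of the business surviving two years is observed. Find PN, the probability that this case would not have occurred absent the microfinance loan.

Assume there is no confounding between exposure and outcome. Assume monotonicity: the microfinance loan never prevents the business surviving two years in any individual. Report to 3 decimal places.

PN ≈ 0.714

Let p₁ = 0.35, p₀ = 0.1.
Under exogeneity and monotonicity, PN = (p₁ − p₀) / p₁.
PN = (0.35 − 0.1) / 0.35 = 0.25 / 0.35 ≈ 0.7143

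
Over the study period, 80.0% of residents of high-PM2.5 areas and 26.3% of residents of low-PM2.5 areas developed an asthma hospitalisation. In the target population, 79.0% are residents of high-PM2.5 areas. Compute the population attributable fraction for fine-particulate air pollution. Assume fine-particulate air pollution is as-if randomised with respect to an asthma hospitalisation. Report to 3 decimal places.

PAF ≈ 0.617

p₁ = 0.8, p₀ = 0.263.
Overall risk P(Y=1) = π·p₁ + (1−π)·p₀ = 0.79×0.8 + 0.21×0.263 = 0.68723.
Under exogeneity, PAF = [P(Y=1) − p₀] / P(Y=1).
PAF = (0.68723 − 0.263) / 0.68723 ≈ 0.6173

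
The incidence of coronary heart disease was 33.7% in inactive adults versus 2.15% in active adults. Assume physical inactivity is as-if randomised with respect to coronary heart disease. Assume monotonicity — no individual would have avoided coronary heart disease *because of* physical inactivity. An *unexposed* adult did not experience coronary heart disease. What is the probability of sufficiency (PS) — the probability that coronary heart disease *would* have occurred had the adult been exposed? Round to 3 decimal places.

PS ≈ 0.322

p₁ = 0.337, p₀ = 0.0215.
Under exogeneity and monotonicity, PS = (p₁ − p₀) / (1 − p₀).
PS = (0.337 − 0.0215) / (1 − 0.0215) = 0.3155 / 0.9785 ≈ 0.3224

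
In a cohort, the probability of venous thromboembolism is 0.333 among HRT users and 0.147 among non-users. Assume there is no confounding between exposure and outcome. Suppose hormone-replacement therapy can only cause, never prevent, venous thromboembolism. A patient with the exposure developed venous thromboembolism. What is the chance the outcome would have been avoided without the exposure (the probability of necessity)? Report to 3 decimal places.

Let p₁ = 0.333, p₀ = 0.147.
Under exogeneity and monotonicity, PN = (p₁ − p₀) / p₁.
PN = (0.333 − 0.147) / 0.333 = 0.186 / 0.333 ≈ 0.5586

PN ≈ 0.559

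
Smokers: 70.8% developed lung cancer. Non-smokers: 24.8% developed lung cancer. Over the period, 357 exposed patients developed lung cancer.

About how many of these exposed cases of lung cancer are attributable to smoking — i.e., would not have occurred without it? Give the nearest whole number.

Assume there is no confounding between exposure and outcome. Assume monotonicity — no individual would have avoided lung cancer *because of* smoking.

p₁ = 0.708, p₀ = 0.248.
PN = (p₁ − p₀)/p₁ = (0.708 − 0.248) / 0.708 ≈ 0.64972.
Attributable cases ≈ PN × (exposed cases) = 0.64972 × 357 ≈ 231.95.

about 232 cases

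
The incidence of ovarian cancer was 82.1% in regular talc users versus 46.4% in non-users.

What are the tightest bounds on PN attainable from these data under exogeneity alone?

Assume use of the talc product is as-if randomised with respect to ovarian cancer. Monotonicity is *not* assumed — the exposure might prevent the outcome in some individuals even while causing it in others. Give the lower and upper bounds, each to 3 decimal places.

p₁ = 0.821, p₀ = 0.464.
Under exogeneity alone the bounds on PN are max{0,(p₁−p₀)/p₁} ≤ PN ≤ min{1,(1−p₀)/p₁}.
  lower = (p₁ − p₀)/p₁ = 0.357 / 0.821 ≈ 0.4348
  upper = min{1, (1 − p₀)/p₁} = 0.536 / 0.821 ≈ 0.6529

0.435 ≤ PN ≤ 0.653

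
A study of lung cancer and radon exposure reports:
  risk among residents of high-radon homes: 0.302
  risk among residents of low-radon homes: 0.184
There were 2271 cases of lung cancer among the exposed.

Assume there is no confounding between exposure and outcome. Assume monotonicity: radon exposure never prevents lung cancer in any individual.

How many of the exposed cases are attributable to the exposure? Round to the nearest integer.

about 887 cases

Let p₁ = 0.302, p₀ = 0.184.
PN = (p₁ − p₀)/p₁ = (0.302 − 0.184) / 0.302 ≈ 0.39073.
Attributable cases ≈ PN × (exposed cases) = 0.39073 × 2271 ≈ 887.34.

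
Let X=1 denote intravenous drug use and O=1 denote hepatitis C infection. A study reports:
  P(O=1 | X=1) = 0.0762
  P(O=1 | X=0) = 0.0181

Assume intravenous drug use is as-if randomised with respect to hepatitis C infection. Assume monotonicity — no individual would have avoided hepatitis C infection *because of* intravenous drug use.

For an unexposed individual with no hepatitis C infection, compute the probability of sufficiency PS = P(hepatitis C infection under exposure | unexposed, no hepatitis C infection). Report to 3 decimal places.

Let p₁ = 0.0762, p₀ = 0.0181.
Under exogeneity and monotonicity, PS = (p₁ − p₀) / (1 − p₀).
PS = (0.0762 − 0.0181) / (1 − 0.0181) = 0.0581 / 0.9819 ≈ 0.0592

PS ≈ 0.059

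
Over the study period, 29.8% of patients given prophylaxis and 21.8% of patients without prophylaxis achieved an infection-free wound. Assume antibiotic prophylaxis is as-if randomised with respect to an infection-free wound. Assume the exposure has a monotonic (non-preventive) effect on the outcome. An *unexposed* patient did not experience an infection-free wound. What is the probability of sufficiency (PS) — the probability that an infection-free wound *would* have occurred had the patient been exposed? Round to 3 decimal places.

p₁ = 0.298, p₀ = 0.218.
Under exogeneity and monotonicity, PS = (p₁ − p₀) / (1 − p₀).
PS = (0.298 − 0.218) / (1 − 0.218) = 0.08 / 0.782 ≈ 0.1023

PS ≈ 0.102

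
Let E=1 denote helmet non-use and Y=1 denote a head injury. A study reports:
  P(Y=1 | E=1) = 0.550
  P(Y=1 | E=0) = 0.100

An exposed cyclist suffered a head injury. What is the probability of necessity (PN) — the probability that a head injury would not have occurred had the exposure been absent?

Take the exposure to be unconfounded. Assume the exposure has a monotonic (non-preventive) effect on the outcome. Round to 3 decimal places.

Let p₁ = 0.55, p₀ = 0.1.
Under exogeneity and monotonicity, PN = (p₁ − p₀) / p₁.
PN = (0.55 − 0.1) / 0.55 = 0.45 / 0.55 ≈ 0.8182

PN ≈ 0.818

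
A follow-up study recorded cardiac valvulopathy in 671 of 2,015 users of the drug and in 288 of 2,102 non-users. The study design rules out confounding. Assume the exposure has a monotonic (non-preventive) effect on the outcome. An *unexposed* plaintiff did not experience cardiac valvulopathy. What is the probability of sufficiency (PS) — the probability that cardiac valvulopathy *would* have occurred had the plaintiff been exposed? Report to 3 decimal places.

p₁ = P(outcome | exposed) = 671/2015 = 0.333
p₀ = P(outcome | unexposed) = 288/2102 = 0.13701
Under exogeneity and monotonicity, PS = (p₁ − p₀) / (1 − p₀).
PS = (0.333 − 0.13701) / (1 − 0.13701) = 0.19599 / 0.86299 ≈ 0.2271

PS ≈ 0.227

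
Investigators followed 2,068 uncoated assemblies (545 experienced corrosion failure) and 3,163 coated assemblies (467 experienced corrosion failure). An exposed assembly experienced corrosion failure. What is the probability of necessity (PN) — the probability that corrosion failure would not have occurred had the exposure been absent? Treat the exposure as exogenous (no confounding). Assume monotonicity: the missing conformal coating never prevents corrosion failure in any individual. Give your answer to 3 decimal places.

p₁ = P(outcome | exposed) = 545/2068 = 0.26354
p₀ = P(outcome | unexposed) = 467/3163 = 0.14764
Under exogeneity and monotonicity, PN = (p₁ − p₀) / p₁.
PN = (0.26354 − 0.14764) / 0.26354 = 0.1159 / 0.26354 ≈ 0.4398

PN ≈ 0.440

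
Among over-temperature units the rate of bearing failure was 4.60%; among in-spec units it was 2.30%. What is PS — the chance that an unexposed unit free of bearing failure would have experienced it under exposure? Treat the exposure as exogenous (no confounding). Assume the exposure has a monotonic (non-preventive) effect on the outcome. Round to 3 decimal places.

p₁ = 0.046, p₀ = 0.023.
Under exogeneity and monotonicity, PS = (p₁ − p₀) / (1 − p₀).
PS = (0.046 − 0.023) / (1 − 0.023) = 0.023 / 0.977 ≈ 0.0235

PS ≈ 0.024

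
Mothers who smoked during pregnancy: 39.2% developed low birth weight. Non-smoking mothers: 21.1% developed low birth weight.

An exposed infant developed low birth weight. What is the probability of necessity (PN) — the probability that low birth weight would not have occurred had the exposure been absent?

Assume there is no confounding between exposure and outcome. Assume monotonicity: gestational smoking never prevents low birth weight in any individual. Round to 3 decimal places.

PN ≈ 0.462

p₁ = 0.392, p₀ = 0.211.
Under exogeneity and monotonicity, PN = (p₁ − p₀) / p₁.
PN = (0.392 − 0.211) / 0.392 = 0.181 / 0.392 ≈ 0.4617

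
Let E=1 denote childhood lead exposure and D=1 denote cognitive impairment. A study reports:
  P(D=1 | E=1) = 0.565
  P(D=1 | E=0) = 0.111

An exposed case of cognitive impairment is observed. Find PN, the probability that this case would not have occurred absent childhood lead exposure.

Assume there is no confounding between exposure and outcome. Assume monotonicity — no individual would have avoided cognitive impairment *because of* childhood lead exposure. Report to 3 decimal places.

PN ≈ 0.804

Let p₁ = 0.565, p₀ = 0.111.
Under exogeneity and monotonicity, PN = (p₁ − p₀) / p₁.
PN = (0.565 − 0.111) / 0.565 = 0.454 / 0.565 ≈ 0.8035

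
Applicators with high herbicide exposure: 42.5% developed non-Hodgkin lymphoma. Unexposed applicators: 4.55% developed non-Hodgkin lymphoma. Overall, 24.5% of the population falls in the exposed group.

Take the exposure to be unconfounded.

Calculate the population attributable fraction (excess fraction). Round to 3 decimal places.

p₁ = 0.425, p₀ = 0.0455.
Overall risk P(Y=1) = π·p₁ + (1−π)·p₀ = 0.245×0.425 + 0.755×0.0455 = 0.13848.
Under exogeneity, PAF = [P(Y=1) − p₀] / P(Y=1).
PAF = (0.13848 − 0.0455) / 0.13848 ≈ 0.6714

PAF ≈ 0.671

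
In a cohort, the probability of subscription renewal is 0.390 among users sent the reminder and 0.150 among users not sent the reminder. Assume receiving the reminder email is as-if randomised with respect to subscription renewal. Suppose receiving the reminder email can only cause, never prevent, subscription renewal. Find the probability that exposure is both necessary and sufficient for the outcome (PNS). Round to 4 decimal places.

Let p₁ = 0.39, p₀ = 0.15.
Under exogeneity and monotonicity, PNS = p₁ − p₀.
PNS = 0.39 − 0.15 = 0.24

PNS ≈ 0.2400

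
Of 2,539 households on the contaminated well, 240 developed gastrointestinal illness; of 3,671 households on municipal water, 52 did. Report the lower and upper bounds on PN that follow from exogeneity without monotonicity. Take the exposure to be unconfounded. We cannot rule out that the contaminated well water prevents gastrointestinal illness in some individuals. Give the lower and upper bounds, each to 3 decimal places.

0.850 ≤ PN ≤ 1.000

p₁ = P(outcome | exposed) = 240/2539 = 0.094525
p₀ = P(outcome | unexposed) = 52/3671 = 0.014165
Under exogeneity alone the bounds on PN are max{0,(p₁−p₀)/p₁} ≤ PN ≤ min{1,(1−p₀)/p₁}.
  lower = (p₁ − p₀)/p₁ = 0.08036 / 0.094525 ≈ 0.8501
  upper = min{1, (1 − p₀)/p₁} = 0.98583 / 0.094525 ≈ 10.4293 → capped at 1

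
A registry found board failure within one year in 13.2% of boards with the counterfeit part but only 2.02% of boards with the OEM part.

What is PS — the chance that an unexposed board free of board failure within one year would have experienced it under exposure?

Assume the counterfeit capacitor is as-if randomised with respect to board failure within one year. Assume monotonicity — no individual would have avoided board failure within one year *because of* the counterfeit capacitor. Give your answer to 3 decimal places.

PS ≈ 0.114

p₁ = 0.132, p₀ = 0.0202.
Under exogeneity and monotonicity, PS = (p₁ − p₀) / (1 − p₀).
PS = (0.132 − 0.0202) / (1 − 0.0202) = 0.1118 / 0.9798 ≈ 0.1141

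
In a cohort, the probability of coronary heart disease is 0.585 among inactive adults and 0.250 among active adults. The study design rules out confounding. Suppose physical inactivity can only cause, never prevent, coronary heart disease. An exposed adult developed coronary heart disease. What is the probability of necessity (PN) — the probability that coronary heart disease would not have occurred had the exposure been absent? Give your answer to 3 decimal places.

PN ≈ 0.573

Let p₁ = 0.585, p₀ = 0.25.
Under exogeneity and monotonicity, PN = (p₁ − p₀) / p₁.
PN = (0.585 − 0.25) / 0.585 = 0.335 / 0.585 ≈ 0.5726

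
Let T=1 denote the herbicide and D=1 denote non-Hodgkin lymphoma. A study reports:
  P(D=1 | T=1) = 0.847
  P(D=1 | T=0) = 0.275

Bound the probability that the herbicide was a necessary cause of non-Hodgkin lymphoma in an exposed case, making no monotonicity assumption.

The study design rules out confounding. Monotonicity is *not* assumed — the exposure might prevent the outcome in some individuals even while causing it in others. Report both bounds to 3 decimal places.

Let p₁ = 0.847, p₀ = 0.275.
Under exogeneity alone the bounds on PN are max{0,(p₁−p₀)/p₁} ≤ PN ≤ min{1,(1−p₀)/p₁}.
  lower = (p₁ − p₀)/p₁ = 0.572 / 0.847 ≈ 0.6753
  upper = min{1, (1 − p₀)/p₁} = 0.725 / 0.847 ≈ 0.8560

0.675 ≤ PN ≤ 0.856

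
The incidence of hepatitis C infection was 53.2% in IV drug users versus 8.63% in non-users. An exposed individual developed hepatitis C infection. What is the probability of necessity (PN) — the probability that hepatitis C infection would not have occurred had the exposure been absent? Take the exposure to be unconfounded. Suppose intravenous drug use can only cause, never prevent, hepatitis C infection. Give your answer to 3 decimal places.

PN ≈ 0.838

p₁ = 0.532, p₀ = 0.0863.
Under exogeneity and monotonicity, PN = (p₁ − p₀) / p₁.
PN = (0.532 − 0.0863) / 0.532 = 0.4457 / 0.532 ≈ 0.8378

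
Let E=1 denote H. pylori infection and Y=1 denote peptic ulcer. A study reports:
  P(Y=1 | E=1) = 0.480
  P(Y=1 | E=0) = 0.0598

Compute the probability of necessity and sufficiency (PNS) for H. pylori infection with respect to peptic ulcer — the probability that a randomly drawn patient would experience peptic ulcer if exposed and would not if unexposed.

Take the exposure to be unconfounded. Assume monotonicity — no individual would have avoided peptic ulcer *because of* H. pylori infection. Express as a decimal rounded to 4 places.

PNS ≈ 0.4202

Let p₁ = 0.48, p₀ = 0.0598.
Under exogeneity and monotonicity, PNS = p₁ − p₀.
PNS = 0.48 − 0.0598 = 0.4202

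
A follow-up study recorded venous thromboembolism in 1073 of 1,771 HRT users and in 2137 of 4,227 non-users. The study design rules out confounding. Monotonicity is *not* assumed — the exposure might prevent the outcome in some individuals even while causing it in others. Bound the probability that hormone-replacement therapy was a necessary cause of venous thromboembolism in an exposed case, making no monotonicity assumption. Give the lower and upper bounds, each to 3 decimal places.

0.166 ≤ PN ≤ 0.816

p₁ = P(outcome | exposed) = 1073/1771 = 0.60587
p₀ = P(outcome | unexposed) = 2137/4227 = 0.50556
Under exogeneity alone the bounds on PN are max{0,(p₁−p₀)/p₁} ≤ PN ≤ min{1,(1−p₀)/p₁}.
  lower = (p₁ − p₀)/p₁ = 0.10031 / 0.60587 ≈ 0.1656
  upper = min{1, (1 − p₀)/p₁} = 0.49444 / 0.60587 ≈ 0.8161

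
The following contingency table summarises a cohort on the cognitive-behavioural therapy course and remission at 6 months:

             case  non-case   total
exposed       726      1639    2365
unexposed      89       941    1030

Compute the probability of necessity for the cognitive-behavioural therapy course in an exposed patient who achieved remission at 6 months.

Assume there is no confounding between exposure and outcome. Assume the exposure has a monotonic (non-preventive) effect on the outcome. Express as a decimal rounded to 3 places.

PN ≈ 0.719

p₁ = P(outcome | exposed) = 726/2365 = 0.30698
p₀ = P(outcome | unexposed) = 89/1030 = 0.086408
Under exogeneity and monotonicity, PN = (p₁ − p₀) / p₁.
PN = (0.30698 − 0.086408) / 0.30698 = 0.22057 / 0.30698 ≈ 0.7185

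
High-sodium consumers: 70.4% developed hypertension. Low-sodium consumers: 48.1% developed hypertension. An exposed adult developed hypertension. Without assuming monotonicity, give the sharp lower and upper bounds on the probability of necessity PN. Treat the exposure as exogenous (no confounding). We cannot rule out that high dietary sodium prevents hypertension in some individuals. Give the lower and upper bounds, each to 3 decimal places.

p₁ = 0.704, p₀ = 0.481.
Under exogeneity alone the bounds on PN are max{0,(p₁−p₀)/p₁} ≤ PN ≤ min{1,(1−p₀)/p₁}.
  lower = (p₁ − p₀)/p₁ = 0.223 / 0.704 ≈ 0.3168
  upper = min{1, (1 − p₀)/p₁} = 0.519 / 0.704 ≈ 0.7372

0.317 ≤ PN ≤ 0.737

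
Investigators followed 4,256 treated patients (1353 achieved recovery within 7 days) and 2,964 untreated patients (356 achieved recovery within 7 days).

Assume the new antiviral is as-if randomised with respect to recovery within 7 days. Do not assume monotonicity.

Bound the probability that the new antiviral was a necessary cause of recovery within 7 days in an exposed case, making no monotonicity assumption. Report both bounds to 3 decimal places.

p₁ = P(outcome | exposed) = 1353/4256 = 0.3179
p₀ = P(outcome | unexposed) = 356/2964 = 0.12011
Under exogeneity alone the bounds on PN are max{0,(p₁−p₀)/p₁} ≤ PN ≤ min{1,(1−p₀)/p₁}.
  lower = (p₁ − p₀)/p₁ = 0.1978 / 0.3179 ≈ 0.6222
  upper = min{1, (1 − p₀)/p₁} = 0.87989 / 0.3179 ≈ 2.7678 → capped at 1

0.622 ≤ PN ≤ 1.000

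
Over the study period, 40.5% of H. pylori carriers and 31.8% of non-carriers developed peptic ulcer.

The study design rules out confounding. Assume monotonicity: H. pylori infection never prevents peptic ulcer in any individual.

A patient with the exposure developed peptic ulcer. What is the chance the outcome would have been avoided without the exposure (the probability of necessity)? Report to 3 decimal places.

p₁ = 0.405, p₀ = 0.318.
Under exogeneity and monotonicity, PN = (p₁ − p₀) / p₁.
PN = (0.405 − 0.318) / 0.405 = 0.087 / 0.405 ≈ 0.2148

PN ≈ 0.215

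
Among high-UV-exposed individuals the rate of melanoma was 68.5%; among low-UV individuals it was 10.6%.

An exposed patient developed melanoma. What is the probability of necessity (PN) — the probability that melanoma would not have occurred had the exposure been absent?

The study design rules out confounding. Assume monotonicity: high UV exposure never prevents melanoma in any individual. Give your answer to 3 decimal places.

PN ≈ 0.845

p₁ = 0.685, p₀ = 0.106.
Under exogeneity and monotonicity, PN = (p₁ − p₀) / p₁.
PN = (0.685 − 0.106) / 0.685 = 0.579 / 0.685 ≈ 0.8453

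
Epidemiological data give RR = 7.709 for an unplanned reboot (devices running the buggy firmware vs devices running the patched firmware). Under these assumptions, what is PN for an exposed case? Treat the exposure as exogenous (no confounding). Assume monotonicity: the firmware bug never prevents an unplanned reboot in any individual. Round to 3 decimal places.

PN ≈ 0.870

Under exogeneity and monotonicity, PN = (RR − 1) / RR = 1 − 1/RR.
PN = (7.709 − 1) / 7.709 = 6.709 / 7.709 ≈ 0.8703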